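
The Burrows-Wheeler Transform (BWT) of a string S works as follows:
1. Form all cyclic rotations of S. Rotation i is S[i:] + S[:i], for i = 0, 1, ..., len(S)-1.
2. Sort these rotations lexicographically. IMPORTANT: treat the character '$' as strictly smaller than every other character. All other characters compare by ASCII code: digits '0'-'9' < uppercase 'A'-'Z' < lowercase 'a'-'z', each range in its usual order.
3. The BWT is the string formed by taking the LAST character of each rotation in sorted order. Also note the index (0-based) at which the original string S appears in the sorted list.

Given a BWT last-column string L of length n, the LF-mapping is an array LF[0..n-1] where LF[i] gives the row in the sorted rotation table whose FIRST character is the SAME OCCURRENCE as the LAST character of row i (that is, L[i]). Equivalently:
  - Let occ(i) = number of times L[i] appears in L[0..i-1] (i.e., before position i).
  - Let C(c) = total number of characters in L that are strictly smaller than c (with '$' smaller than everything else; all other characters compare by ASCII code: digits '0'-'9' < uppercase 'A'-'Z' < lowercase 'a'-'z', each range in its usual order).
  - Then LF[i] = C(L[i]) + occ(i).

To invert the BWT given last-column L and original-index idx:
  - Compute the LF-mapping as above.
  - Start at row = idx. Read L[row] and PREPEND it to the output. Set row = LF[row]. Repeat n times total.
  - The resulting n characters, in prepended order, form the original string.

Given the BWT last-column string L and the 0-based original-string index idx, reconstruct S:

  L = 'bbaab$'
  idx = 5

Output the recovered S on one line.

LF mapping: 3 4 1 2 5 0
Walk LF starting at row 5, prepending L[row]:
  step 1: row=5, L[5]='$', prepend. Next row=LF[5]=0
  step 2: row=0, L[0]='b', prepend. Next row=LF[0]=3
  step 3: row=3, L[3]='a', prepend. Next row=LF[3]=2
  step 4: row=2, L[2]='a', prepend. Next row=LF[2]=1
  step 5: row=1, L[1]='b', prepend. Next row=LF[1]=4
  step 6: row=4, L[4]='b', prepend. Next row=LF[4]=5
Reversed output: bbaab$

Answer: bbaab$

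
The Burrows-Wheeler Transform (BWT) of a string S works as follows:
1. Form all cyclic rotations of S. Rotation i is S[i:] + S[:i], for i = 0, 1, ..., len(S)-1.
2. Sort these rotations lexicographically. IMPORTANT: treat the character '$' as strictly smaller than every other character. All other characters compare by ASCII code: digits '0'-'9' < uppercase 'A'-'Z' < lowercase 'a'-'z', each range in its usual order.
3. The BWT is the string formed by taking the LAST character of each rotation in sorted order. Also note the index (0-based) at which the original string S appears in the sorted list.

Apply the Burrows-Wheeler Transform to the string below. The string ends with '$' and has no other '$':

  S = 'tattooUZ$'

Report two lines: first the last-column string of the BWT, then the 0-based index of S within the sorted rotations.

All 9 rotations (rotation i = S[i:]+S[:i]):
  rot[0] = tattooUZ$
  rot[1] = attooUZ$t
  rot[2] = ttooUZ$ta
  rot[3] = tooUZ$tat
  rot[4] = ooUZ$tatt
  rot[5] = oUZ$tatto
  rot[6] = UZ$tattoo
  rot[7] = Z$tattooU
  rot[8] = $tattooUZ
Sorted (with $ < everything):
  sorted[0] = $tattooUZ  (last char: 'Z')
  sorted[1] = UZ$tattoo  (last char: 'o')
  sorted[2] = Z$tattooU  (last char: 'U')
  sorted[3] = attooUZ$t  (last char: 't')
  sorted[4] = oUZ$tatto  (last char: 'o')
  sorted[5] = ooUZ$tatt  (last char: 't')
  sorted[6] = tattooUZ$  (last char: '$')
  sorted[7] = tooUZ$tat  (last char: 't')
  sorted[8] = ttooUZ$ta  (last char: 'a')
Last column: ZoUtot$ta
Original string S is at sorted index 6

Answer: ZoUtot$ta
6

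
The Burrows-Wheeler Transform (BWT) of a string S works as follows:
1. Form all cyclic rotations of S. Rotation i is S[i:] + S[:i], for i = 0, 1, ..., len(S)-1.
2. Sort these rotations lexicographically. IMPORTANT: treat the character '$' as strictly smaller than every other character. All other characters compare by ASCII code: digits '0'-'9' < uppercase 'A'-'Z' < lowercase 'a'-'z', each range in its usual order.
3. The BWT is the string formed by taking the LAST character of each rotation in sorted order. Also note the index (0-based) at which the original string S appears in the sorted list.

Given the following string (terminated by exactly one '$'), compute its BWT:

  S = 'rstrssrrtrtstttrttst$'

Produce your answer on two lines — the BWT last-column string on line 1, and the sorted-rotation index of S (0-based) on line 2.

Answer: tst$rttsrtrtssrttrtrs
3

Derivation:
All 21 rotations (rotation i = S[i:]+S[:i]):
  rot[0] = rstrssrrtrtstttrttst$
  rot[1] = strssrrtrtstttrttst$r
  rot[2] = trssrrtrtstttrttst$rs
  rot[3] = rssrrtrtstttrttst$rst
  rot[4] = ssrrtrtstttrttst$rstr
  rot[5] = srrtrtstttrttst$rstrs
  rot[6] = rrtrtstttrttst$rstrss
  rot[7] = rtrtstttrttst$rstrssr
  rot[8] = trtstttrttst$rstrssrr
  rot[9] = rtstttrttst$rstrssrrt
  rot[10] = tstttrttst$rstrssrrtr
  rot[11] = stttrttst$rstrssrrtrt
  rot[12] = tttrttst$rstrssrrtrts
  rot[13] = ttrttst$rstrssrrtrtst
  rot[14] = trttst$rstrssrrtrtstt
  rot[15] = rttst$rstrssrrtrtsttt
  rot[16] = ttst$rstrssrrtrtstttr
  rot[17] = tst$rstrssrrtrtstttrt
  rot[18] = st$rstrssrrtrtstttrtt
  rot[19] = t$rstrssrrtrtstttrtts
  rot[20] = $rstrssrrtrtstttrttst
Sorted (with $ < everything):
  sorted[0] = $rstrssrrtrtstttrttst  (last char: 't')
  sorted[1] = rrtrtstttrttst$rstrss  (last char: 's')
  sorted[2] = rssrrtrtstttrttst$rst  (last char: 't')
  sorted[3] = rstrssrrtrtstttrttst$  (last char: '$')
  sorted[4] = rtrtstttrttst$rstrssr  (last char: 'r')
  sorted[5] = rtstttrttst$rstrssrrt  (last char: 't')
  sorted[6] = rttst$rstrssrrtrtsttt  (last char: 't')
  sorted[7] = srrtrtstttrttst$rstrs  (last char: 's')
  sorted[8] = ssrrtrtstttrttst$rstr  (last char: 'r')
  sorted[9] = st$rstrssrrtrtstttrtt  (last char: 't')
  sorted[10] = strssrrtrtstttrttst$r  (last char: 'r')
  sorted[11] = stttrttst$rstrssrrtrt  (last char: 't')
  sorted[12] = t$rstrssrrtrtstttrtts  (last char: 's')
  sorted[13] = trssrrtrtstttrttst$rs  (last char: 's')
  sorted[14] = trtstttrttst$rstrssrr  (last char: 'r')
  sorted[15] = trttst$rstrssrrtrtstt  (last char: 't')
  sorted[16] = tst$rstrssrrtrtstttrt  (last char: 't')
  sorted[17] = tstttrttst$rstrssrrtr  (last char: 'r')
  sorted[18] = ttrttst$rstrssrrtrtst  (last char: 't')
  sorted[19] = ttst$rstrssrrtrtstttr  (last char: 'r')
  sorted[20] = tttrttst$rstrssrrtrts  (last char: 's')
Last column: tst$rttsrtrtssrttrtrs
Original string S is at sorted index 3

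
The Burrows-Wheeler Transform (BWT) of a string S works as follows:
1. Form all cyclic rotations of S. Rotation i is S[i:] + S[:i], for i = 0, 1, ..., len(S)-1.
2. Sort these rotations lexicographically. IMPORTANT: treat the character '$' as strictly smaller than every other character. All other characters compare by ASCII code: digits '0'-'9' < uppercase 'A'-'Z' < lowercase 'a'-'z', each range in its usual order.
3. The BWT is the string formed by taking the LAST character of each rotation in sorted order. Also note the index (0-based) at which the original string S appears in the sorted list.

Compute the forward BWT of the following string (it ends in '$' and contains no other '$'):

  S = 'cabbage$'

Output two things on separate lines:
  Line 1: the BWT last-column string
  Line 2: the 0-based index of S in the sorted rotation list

All 8 rotations (rotation i = S[i:]+S[:i]):
  rot[0] = cabbage$
  rot[1] = abbage$c
  rot[2] = bbage$ca
  rot[3] = bage$cab
  rot[4] = age$cabb
  rot[5] = ge$cabba
  rot[6] = e$cabbag
  rot[7] = $cabbage
Sorted (with $ < everything):
  sorted[0] = $cabbage  (last char: 'e')
  sorted[1] = abbage$c  (last char: 'c')
  sorted[2] = age$cabb  (last char: 'b')
  sorted[3] = bage$cab  (last char: 'b')
  sorted[4] = bbage$ca  (last char: 'a')
  sorted[5] = cabbage$  (last char: '$')
  sorted[6] = e$cabbag  (last char: 'g')
  sorted[7] = ge$cabba  (last char: 'a')
Last column: ecbba$ga
Original string S is at sorted index 5

Answer: ecbba$ga
5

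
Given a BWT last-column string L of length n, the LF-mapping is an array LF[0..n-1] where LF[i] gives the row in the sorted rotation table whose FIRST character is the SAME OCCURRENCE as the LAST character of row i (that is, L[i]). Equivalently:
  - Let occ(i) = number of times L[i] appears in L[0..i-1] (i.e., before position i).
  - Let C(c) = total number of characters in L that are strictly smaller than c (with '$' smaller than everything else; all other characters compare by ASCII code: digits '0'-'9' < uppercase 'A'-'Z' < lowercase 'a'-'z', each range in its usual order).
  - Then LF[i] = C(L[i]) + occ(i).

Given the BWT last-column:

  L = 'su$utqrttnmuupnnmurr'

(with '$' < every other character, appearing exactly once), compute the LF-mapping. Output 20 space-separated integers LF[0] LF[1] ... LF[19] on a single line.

Answer: 11 15 0 16 12 7 8 13 14 3 1 17 18 6 4 5 2 19 9 10

Derivation:
Char counts: '$':1, 'm':2, 'n':3, 'p':1, 'q':1, 'r':3, 's':1, 't':3, 'u':5
C (first-col start): C('$')=0, C('m')=1, C('n')=3, C('p')=6, C('q')=7, C('r')=8, C('s')=11, C('t')=12, C('u')=15
L[0]='s': occ=0, LF[0]=C('s')+0=11+0=11
L[1]='u': occ=0, LF[1]=C('u')+0=15+0=15
L[2]='$': occ=0, LF[2]=C('$')+0=0+0=0
L[3]='u': occ=1, LF[3]=C('u')+1=15+1=16
L[4]='t': occ=0, LF[4]=C('t')+0=12+0=12
L[5]='q': occ=0, LF[5]=C('q')+0=7+0=7
L[6]='r': occ=0, LF[6]=C('r')+0=8+0=8
L[7]='t': occ=1, LF[7]=C('t')+1=12+1=13
L[8]='t': occ=2, LF[8]=C('t')+2=12+2=14
L[9]='n': occ=0, LF[9]=C('n')+0=3+0=3
L[10]='m': occ=0, LF[10]=C('m')+0=1+0=1
L[11]='u': occ=2, LF[11]=C('u')+2=15+2=17
L[12]='u': occ=3, LF[12]=C('u')+3=15+3=18
L[13]='p': occ=0, LF[13]=C('p')+0=6+0=6
L[14]='n': occ=1, LF[14]=C('n')+1=3+1=4
L[15]='n': occ=2, LF[15]=C('n')+2=3+2=5
L[16]='m': occ=1, LF[16]=C('m')+1=1+1=2
L[17]='u': occ=4, LF[17]=C('u')+4=15+4=19
L[18]='r': occ=1, LF[18]=C('r')+1=8+1=9
L[19]='r': occ=2, LF[19]=C('r')+2=8+2=10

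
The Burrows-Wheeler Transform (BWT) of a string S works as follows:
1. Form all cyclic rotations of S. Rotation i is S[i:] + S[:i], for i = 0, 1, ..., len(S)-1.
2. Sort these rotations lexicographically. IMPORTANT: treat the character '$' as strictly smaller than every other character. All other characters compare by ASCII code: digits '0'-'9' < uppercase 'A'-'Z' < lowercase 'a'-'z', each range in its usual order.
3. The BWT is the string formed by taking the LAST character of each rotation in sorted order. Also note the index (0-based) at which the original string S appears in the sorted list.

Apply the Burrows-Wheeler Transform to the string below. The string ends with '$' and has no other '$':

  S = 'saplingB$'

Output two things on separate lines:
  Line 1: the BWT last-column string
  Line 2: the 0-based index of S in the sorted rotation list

Answer: Bgsnlpia$
8

Derivation:
All 9 rotations (rotation i = S[i:]+S[:i]):
  rot[0] = saplingB$
  rot[1] = aplingB$s
  rot[2] = plingB$sa
  rot[3] = lingB$sap
  rot[4] = ingB$sapl
  rot[5] = ngB$sapli
  rot[6] = gB$saplin
  rot[7] = B$sapling
  rot[8] = $saplingB
Sorted (with $ < everything):
  sorted[0] = $saplingB  (last char: 'B')
  sorted[1] = B$sapling  (last char: 'g')
  sorted[2] = aplingB$s  (last char: 's')
  sorted[3] = gB$saplin  (last char: 'n')
  sorted[4] = ingB$sapl  (last char: 'l')
  sorted[5] = lingB$sap  (last char: 'p')
  sorted[6] = ngB$sapli  (last char: 'i')
  sorted[7] = plingB$sa  (last char: 'a')
  sorted[8] = saplingB$  (last char: '$')
Last column: Bgsnlpia$
Original string S is at sorted index 8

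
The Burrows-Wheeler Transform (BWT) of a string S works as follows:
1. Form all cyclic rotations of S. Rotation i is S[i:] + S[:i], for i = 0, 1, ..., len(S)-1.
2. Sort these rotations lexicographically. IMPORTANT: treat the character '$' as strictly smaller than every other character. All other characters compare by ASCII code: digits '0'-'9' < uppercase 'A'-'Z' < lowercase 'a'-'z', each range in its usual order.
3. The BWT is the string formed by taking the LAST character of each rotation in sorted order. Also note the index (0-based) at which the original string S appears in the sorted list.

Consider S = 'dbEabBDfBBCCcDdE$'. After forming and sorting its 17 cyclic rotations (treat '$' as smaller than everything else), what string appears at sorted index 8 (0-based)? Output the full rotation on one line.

All 17 rotations (rotation i = S[i:]+S[:i]):
  rot[0] = dbEabBDfBBCCcDdE$
  rot[1] = bEabBDfBBCCcDdE$d
  rot[2] = EabBDfBBCCcDdE$db
  rot[3] = abBDfBBCCcDdE$dbE
  rot[4] = bBDfBBCCcDdE$dbEa
  rot[5] = BDfBBCCcDdE$dbEab
  rot[6] = DfBBCCcDdE$dbEabB
  rot[7] = fBBCCcDdE$dbEabBD
  rot[8] = BBCCcDdE$dbEabBDf
  rot[9] = BCCcDdE$dbEabBDfB
  rot[10] = CCcDdE$dbEabBDfBB
  rot[11] = CcDdE$dbEabBDfBBC
  rot[12] = cDdE$dbEabBDfBBCC
  rot[13] = DdE$dbEabBDfBBCCc
  rot[14] = dE$dbEabBDfBBCCcD
  rot[15] = E$dbEabBDfBBCCcDd
  rot[16] = $dbEabBDfBBCCcDdE
Sorted (with $ < everything):
  sorted[0] = $dbEabBDfBBCCcDdE
  sorted[1] = BBCCcDdE$dbEabBDf
  sorted[2] = BCCcDdE$dbEabBDfB
  sorted[3] = BDfBBCCcDdE$dbEab
  sorted[4] = CCcDdE$dbEabBDfBB
  sorted[5] = CcDdE$dbEabBDfBBC
  sorted[6] = DdE$dbEabBDfBBCCc
  sorted[7] = DfBBCCcDdE$dbEabB
  sorted[8] = E$dbEabBDfBBCCcDd
  sorted[9] = EabBDfBBCCcDdE$db
  sorted[10] = abBDfBBCCcDdE$dbE
  sorted[11] = bBDfBBCCcDdE$dbEa
  sorted[12] = bEabBDfBBCCcDdE$d
  sorted[13] = cDdE$dbEabBDfBBCC
  sorted[14] = dE$dbEabBDfBBCCcD
  sorted[15] = dbEabBDfBBCCcDdE$
  sorted[16] = fBBCCcDdE$dbEabBD
sorted[8] = E$dbEabBDfBBCCcDd

Answer: E$dbEabBDfBBCCcDd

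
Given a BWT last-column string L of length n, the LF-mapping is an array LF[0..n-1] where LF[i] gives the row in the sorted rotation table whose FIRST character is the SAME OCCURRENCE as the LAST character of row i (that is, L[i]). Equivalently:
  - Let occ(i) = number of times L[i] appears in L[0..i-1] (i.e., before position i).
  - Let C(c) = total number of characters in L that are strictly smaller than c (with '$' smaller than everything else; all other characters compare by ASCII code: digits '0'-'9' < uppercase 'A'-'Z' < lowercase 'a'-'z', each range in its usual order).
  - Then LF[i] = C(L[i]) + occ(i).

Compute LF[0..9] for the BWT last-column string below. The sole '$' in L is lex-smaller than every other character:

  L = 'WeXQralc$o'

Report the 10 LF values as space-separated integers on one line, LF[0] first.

Char counts: '$':1, 'Q':1, 'W':1, 'X':1, 'a':1, 'c':1, 'e':1, 'l':1, 'o':1, 'r':1
C (first-col start): C('$')=0, C('Q')=1, C('W')=2, C('X')=3, C('a')=4, C('c')=5, C('e')=6, C('l')=7, C('o')=8, C('r')=9
L[0]='W': occ=0, LF[0]=C('W')+0=2+0=2
L[1]='e': occ=0, LF[1]=C('e')+0=6+0=6
L[2]='X': occ=0, LF[2]=C('X')+0=3+0=3
L[3]='Q': occ=0, LF[3]=C('Q')+0=1+0=1
L[4]='r': occ=0, LF[4]=C('r')+0=9+0=9
L[5]='a': occ=0, LF[5]=C('a')+0=4+0=4
L[6]='l': occ=0, LF[6]=C('l')+0=7+0=7
L[7]='c': occ=0, LF[7]=C('c')+0=5+0=5
L[8]='$': occ=0, LF[8]=C('$')+0=0+0=0
L[9]='o': occ=0, LF[9]=C('o')+0=8+0=8

Answer: 2 6 3 1 9 4 7 5 0 8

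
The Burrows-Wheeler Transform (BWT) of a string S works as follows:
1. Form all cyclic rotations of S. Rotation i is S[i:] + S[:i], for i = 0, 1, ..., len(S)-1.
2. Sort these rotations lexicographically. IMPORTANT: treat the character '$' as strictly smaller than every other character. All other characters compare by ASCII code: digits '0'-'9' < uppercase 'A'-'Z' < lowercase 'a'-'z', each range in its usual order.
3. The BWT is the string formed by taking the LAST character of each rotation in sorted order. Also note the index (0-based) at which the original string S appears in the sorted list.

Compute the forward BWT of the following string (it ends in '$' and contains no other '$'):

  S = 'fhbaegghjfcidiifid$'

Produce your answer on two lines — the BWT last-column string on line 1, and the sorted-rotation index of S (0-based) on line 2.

All 19 rotations (rotation i = S[i:]+S[:i]):
  rot[0] = fhbaegghjfcidiifid$
  rot[1] = hbaegghjfcidiifid$f
  rot[2] = baegghjfcidiifid$fh
  rot[3] = aegghjfcidiifid$fhb
  rot[4] = egghjfcidiifid$fhba
  rot[5] = gghjfcidiifid$fhbae
  rot[6] = ghjfcidiifid$fhbaeg
  rot[7] = hjfcidiifid$fhbaegg
  rot[8] = jfcidiifid$fhbaeggh
  rot[9] = fcidiifid$fhbaegghj
  rot[10] = cidiifid$fhbaegghjf
  rot[11] = idiifid$fhbaegghjfc
  rot[12] = diifid$fhbaegghjfci
  rot[13] = iifid$fhbaegghjfcid
  rot[14] = ifid$fhbaegghjfcidi
  rot[15] = fid$fhbaegghjfcidii
  rot[16] = id$fhbaegghjfcidiif
  rot[17] = d$fhbaegghjfcidiifi
  rot[18] = $fhbaegghjfcidiifid
Sorted (with $ < everything):
  sorted[0] = $fhbaegghjfcidiifid  (last char: 'd')
  sorted[1] = aegghjfcidiifid$fhb  (last char: 'b')
  sorted[2] = baegghjfcidiifid$fh  (last char: 'h')
  sorted[3] = cidiifid$fhbaegghjf  (last char: 'f')
  sorted[4] = d$fhbaegghjfcidiifi  (last char: 'i')
  sorted[5] = diifid$fhbaegghjfci  (last char: 'i')
  sorted[6] = egghjfcidiifid$fhba  (last char: 'a')
  sorted[7] = fcidiifid$fhbaegghj  (last char: 'j')
  sorted[8] = fhbaegghjfcidiifid$  (last char: '$')
  sorted[9] = fid$fhbaegghjfcidii  (last char: 'i')
  sorted[10] = gghjfcidiifid$fhbae  (last char: 'e')
  sorted[11] = ghjfcidiifid$fhbaeg  (last char: 'g')
  sorted[12] = hbaegghjfcidiifid$f  (last char: 'f')
  sorted[13] = hjfcidiifid$fhbaegg  (last char: 'g')
  sorted[14] = id$fhbaegghjfcidiif  (last char: 'f')
  sorted[15] = idiifid$fhbaegghjfc  (last char: 'c')
  sorted[16] = ifid$fhbaegghjfcidi  (last char: 'i')
  sorted[17] = iifid$fhbaegghjfcid  (last char: 'd')
  sorted[18] = jfcidiifid$fhbaeggh  (last char: 'h')
Last column: dbhfiiaj$iegfgfcidh
Original string S is at sorted index 8

Answer: dbhfiiaj$iegfgfcidh
8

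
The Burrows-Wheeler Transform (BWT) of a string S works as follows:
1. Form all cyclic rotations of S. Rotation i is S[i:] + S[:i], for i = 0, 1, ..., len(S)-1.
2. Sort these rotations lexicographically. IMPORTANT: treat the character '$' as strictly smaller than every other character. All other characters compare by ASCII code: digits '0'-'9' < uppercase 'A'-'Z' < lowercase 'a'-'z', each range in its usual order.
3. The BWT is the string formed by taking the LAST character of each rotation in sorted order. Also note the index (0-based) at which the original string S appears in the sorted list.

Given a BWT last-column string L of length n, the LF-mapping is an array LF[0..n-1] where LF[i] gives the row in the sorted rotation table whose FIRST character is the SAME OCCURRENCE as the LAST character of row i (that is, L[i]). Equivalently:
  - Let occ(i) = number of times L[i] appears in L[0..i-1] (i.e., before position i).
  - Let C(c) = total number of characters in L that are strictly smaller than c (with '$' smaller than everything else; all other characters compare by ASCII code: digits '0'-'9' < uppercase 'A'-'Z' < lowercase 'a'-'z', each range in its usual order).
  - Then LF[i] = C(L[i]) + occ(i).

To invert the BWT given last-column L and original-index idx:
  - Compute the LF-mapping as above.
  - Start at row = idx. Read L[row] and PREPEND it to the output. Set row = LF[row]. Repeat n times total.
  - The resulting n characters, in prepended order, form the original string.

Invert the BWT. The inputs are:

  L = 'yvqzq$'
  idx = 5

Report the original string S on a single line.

Answer: zvqqy$

Derivation:
LF mapping: 4 3 1 5 2 0
Walk LF starting at row 5, prepending L[row]:
  step 1: row=5, L[5]='$', prepend. Next row=LF[5]=0
  step 2: row=0, L[0]='y', prepend. Next row=LF[0]=4
  step 3: row=4, L[4]='q', prepend. Next row=LF[4]=2
  step 4: row=2, L[2]='q', prepend. Next row=LF[2]=1
  step 5: row=1, L[1]='v', prepend. Next row=LF[1]=3
  step 6: row=3, L[3]='z', prepend. Next row=LF[3]=5
Reversed output: zvqqy$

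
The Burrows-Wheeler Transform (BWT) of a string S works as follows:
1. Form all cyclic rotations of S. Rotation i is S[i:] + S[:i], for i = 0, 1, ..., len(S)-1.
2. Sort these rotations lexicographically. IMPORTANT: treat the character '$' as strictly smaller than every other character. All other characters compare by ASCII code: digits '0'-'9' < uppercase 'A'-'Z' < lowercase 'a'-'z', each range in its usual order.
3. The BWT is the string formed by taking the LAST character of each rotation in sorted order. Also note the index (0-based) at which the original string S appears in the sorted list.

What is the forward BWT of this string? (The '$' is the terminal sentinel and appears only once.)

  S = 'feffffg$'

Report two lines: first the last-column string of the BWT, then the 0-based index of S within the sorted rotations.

Answer: gf$effff
2

Derivation:
All 8 rotations (rotation i = S[i:]+S[:i]):
  rot[0] = feffffg$
  rot[1] = effffg$f
  rot[2] = ffffg$fe
  rot[3] = fffg$fef
  rot[4] = ffg$feff
  rot[5] = fg$fefff
  rot[6] = g$feffff
  rot[7] = $feffffg
Sorted (with $ < everything):
  sorted[0] = $feffffg  (last char: 'g')
  sorted[1] = effffg$f  (last char: 'f')
  sorted[2] = feffffg$  (last char: '$')
  sorted[3] = ffffg$fe  (last char: 'e')
  sorted[4] = fffg$fef  (last char: 'f')
  sorted[5] = ffg$feff  (last char: 'f')
  sorted[6] = fg$fefff  (last char: 'f')
  sorted[7] = g$feffff  (last char: 'f')
Last column: gf$effff
Original string S is at sorted index 2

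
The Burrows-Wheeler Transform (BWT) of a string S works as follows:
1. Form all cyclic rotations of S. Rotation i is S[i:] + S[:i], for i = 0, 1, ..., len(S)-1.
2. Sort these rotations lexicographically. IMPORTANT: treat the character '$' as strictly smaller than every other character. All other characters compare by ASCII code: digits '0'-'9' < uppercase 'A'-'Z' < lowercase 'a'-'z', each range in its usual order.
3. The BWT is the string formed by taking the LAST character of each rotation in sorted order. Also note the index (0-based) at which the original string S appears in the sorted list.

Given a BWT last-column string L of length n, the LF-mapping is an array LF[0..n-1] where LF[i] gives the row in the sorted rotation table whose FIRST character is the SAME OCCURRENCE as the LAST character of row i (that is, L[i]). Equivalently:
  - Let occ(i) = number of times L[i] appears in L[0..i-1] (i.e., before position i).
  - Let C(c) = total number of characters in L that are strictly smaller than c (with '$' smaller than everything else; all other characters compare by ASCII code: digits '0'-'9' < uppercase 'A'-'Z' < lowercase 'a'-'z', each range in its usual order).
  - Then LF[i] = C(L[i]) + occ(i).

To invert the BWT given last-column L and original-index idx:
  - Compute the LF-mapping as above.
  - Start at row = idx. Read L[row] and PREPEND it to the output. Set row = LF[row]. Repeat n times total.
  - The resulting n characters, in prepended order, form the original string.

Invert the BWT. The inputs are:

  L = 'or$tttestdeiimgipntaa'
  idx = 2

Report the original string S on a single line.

Answer: attemptdisintegratio$

Derivation:
LF mapping: 12 14 0 16 17 18 4 15 19 3 5 7 8 10 6 9 13 11 20 1 2
Walk LF starting at row 2, prepending L[row]:
  step 1: row=2, L[2]='$', prepend. Next row=LF[2]=0
  step 2: row=0, L[0]='o', prepend. Next row=LF[0]=12
  step 3: row=12, L[12]='i', prepend. Next row=LF[12]=8
  step 4: row=8, L[8]='t', prepend. Next row=LF[8]=19
  step 5: row=19, L[19]='a', prepend. Next row=LF[19]=1
  step 6: row=1, L[1]='r', prepend. Next row=LF[1]=14
  step 7: row=14, L[14]='g', prepend. Next row=LF[14]=6
  step 8: row=6, L[6]='e', prepend. Next row=LF[6]=4
  step 9: row=4, L[4]='t', prepend. Next row=LF[4]=17
  step 10: row=17, L[17]='n', prepend. Next row=LF[17]=11
  step 11: row=11, L[11]='i', prepend. Next row=LF[11]=7
  step 12: row=7, L[7]='s', prepend. Next row=LF[7]=15
  step 13: row=15, L[15]='i', prepend. Next row=LF[15]=9
  step 14: row=9, L[9]='d', prepend. Next row=LF[9]=3
  step 15: row=3, L[3]='t', prepend. Next row=LF[3]=16
  step 16: row=16, L[16]='p', prepend. Next row=LF[16]=13
  step 17: row=13, L[13]='m', prepend. Next row=LF[13]=10
  step 18: row=10, L[10]='e', prepend. Next row=LF[10]=5
  step 19: row=5, L[5]='t', prepend. Next row=LF[5]=18
  step 20: row=18, L[18]='t', prepend. Next row=LF[18]=20
  step 21: row=20, L[20]='a', prepend. Next row=LF[20]=2
Reversed output: attemptdisintegratio$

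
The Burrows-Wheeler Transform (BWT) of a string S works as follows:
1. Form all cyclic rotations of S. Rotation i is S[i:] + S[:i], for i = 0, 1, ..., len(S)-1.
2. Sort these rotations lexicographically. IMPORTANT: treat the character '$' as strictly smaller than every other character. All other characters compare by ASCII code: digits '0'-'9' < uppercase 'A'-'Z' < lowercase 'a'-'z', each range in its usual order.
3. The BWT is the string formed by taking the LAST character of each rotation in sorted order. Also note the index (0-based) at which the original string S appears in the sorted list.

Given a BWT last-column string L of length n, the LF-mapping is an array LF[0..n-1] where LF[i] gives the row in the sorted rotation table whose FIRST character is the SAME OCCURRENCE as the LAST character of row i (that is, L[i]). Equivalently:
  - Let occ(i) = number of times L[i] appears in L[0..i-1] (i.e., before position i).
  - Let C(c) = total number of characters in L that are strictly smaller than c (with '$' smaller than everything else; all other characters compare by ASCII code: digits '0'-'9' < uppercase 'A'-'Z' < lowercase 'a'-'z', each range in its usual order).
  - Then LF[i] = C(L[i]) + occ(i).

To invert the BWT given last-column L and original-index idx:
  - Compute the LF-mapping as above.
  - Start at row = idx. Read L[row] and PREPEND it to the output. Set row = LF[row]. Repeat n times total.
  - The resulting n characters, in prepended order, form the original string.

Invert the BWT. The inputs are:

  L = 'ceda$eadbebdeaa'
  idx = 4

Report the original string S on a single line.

Answer: aeebdabdeaaedc$

Derivation:
LF mapping: 7 11 8 1 0 12 2 9 5 13 6 10 14 3 4
Walk LF starting at row 4, prepending L[row]:
  step 1: row=4, L[4]='$', prepend. Next row=LF[4]=0
  step 2: row=0, L[0]='c', prepend. Next row=LF[0]=7
  step 3: row=7, L[7]='d', prepend. Next row=LF[7]=9
  step 4: row=9, L[9]='e', prepend. Next row=LF[9]=13
  step 5: row=13, L[13]='a', prepend. Next row=LF[13]=3
  step 6: row=3, L[3]='a', prepend. Next row=LF[3]=1
  step 7: row=1, L[1]='e', prepend. Next row=LF[1]=11
  step 8: row=11, L[11]='d', prepend. Next row=LF[11]=10
  step 9: row=10, L[10]='b', prepend. Next row=LF[10]=6
  step 10: row=6, L[6]='a', prepend. Next row=LF[6]=2
  step 11: row=2, L[2]='d', prepend. Next row=LF[2]=8
  step 12: row=8, L[8]='b', prepend. Next row=LF[8]=5
  step 13: row=5, L[5]='e', prepend. Next row=LF[5]=12
  step 14: row=12, L[12]='e', prepend. Next row=LF[12]=14
  step 15: row=14, L[14]='a', prepend. Next row=LF[14]=4
Reversed output: aeebdabdeaaedc$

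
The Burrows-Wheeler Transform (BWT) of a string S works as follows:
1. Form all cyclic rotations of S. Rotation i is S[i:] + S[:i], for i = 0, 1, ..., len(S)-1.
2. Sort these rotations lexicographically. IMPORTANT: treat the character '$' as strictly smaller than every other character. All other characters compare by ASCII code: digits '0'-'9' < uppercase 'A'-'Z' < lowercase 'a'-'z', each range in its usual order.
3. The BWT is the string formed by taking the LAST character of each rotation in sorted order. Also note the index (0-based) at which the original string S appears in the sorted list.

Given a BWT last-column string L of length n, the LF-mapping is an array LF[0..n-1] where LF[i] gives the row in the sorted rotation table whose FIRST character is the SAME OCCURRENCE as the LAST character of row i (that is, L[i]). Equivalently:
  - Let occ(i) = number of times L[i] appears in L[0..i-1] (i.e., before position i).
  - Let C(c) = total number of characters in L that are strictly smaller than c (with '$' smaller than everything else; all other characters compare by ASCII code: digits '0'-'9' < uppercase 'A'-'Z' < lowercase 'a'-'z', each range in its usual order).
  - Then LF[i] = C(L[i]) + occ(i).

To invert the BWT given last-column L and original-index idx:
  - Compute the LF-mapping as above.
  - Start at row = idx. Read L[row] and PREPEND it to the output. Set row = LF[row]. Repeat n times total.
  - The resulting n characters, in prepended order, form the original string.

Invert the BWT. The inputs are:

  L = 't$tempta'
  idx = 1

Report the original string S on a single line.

Answer: attempt$

Derivation:
LF mapping: 5 0 6 2 3 4 7 1
Walk LF starting at row 1, prepending L[row]:
  step 1: row=1, L[1]='$', prepend. Next row=LF[1]=0
  step 2: row=0, L[0]='t', prepend. Next row=LF[0]=5
  step 3: row=5, L[5]='p', prepend. Next row=LF[5]=4
  step 4: row=4, L[4]='m', prepend. Next row=LF[4]=3
  step 5: row=3, L[3]='e', prepend. Next row=LF[3]=2
  step 6: row=2, L[2]='t', prepend. Next row=LF[2]=6
  step 7: row=6, L[6]='t', prepend. Next row=LF[6]=7
  step 8: row=7, L[7]='a', prepend. Next row=LF[7]=1
Reversed output: attempt$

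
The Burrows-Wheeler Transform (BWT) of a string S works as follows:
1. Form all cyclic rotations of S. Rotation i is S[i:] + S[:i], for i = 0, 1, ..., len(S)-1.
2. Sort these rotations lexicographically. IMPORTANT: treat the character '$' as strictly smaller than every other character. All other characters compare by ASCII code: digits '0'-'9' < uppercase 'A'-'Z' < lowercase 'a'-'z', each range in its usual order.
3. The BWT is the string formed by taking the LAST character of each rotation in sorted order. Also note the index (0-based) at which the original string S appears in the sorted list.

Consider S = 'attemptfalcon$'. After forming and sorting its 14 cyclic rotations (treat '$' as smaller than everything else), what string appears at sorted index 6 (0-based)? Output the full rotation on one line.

All 14 rotations (rotation i = S[i:]+S[:i]):
  rot[0] = attemptfalcon$
  rot[1] = ttemptfalcon$a
  rot[2] = temptfalcon$at
  rot[3] = emptfalcon$att
  rot[4] = mptfalcon$atte
  rot[5] = ptfalcon$attem
  rot[6] = tfalcon$attemp
  rot[7] = falcon$attempt
  rot[8] = alcon$attemptf
  rot[9] = lcon$attemptfa
  rot[10] = con$attemptfal
  rot[11] = on$attemptfalc
  rot[12] = n$attemptfalco
  rot[13] = $attemptfalcon
Sorted (with $ < everything):
  sorted[0] = $attemptfalcon
  sorted[1] = alcon$attemptf
  sorted[2] = attemptfalcon$
  sorted[3] = con$attemptfal
  sorted[4] = emptfalcon$att
  sorted[5] = falcon$attempt
  sorted[6] = lcon$attemptfa
  sorted[7] = mptfalcon$atte
  sorted[8] = n$attemptfalco
  sorted[9] = on$attemptfalc
  sorted[10] = ptfalcon$attem
  sorted[11] = temptfalcon$at
  sorted[12] = tfalcon$attemp
  sorted[13] = ttemptfalcon$a
sorted[6] = lcon$attemptfa

Answer: lcon$attemptfa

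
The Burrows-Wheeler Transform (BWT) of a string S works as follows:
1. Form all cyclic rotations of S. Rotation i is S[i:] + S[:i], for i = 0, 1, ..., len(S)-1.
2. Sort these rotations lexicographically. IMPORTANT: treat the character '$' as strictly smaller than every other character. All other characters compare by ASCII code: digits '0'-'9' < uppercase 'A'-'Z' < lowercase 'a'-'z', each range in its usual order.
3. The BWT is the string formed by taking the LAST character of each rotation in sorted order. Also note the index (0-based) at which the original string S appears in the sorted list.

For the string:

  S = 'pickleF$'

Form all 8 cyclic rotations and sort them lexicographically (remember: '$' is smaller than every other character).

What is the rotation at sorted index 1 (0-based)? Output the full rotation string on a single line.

Answer: F$pickle

Derivation:
All 8 rotations (rotation i = S[i:]+S[:i]):
  rot[0] = pickleF$
  rot[1] = ickleF$p
  rot[2] = ckleF$pi
  rot[3] = kleF$pic
  rot[4] = leF$pick
  rot[5] = eF$pickl
  rot[6] = F$pickle
  rot[7] = $pickleF
Sorted (with $ < everything):
  sorted[0] = $pickleF
  sorted[1] = F$pickle
  sorted[2] = ckleF$pi
  sorted[3] = eF$pickl
  sorted[4] = ickleF$p
  sorted[5] = kleF$pic
  sorted[6] = leF$pick
  sorted[7] = pickleF$
sorted[1] = F$pickle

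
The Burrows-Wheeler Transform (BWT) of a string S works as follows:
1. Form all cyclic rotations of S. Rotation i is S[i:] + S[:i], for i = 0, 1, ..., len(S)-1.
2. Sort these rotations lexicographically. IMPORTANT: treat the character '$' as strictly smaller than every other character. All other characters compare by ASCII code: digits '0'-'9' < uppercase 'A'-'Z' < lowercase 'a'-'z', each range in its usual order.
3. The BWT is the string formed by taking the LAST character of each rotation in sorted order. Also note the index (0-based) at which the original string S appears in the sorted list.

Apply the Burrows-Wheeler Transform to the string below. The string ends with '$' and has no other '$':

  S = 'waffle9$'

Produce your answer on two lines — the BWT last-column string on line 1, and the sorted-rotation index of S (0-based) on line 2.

Answer: 9ewlaff$
7

Derivation:
All 8 rotations (rotation i = S[i:]+S[:i]):
  rot[0] = waffle9$
  rot[1] = affle9$w
  rot[2] = ffle9$wa
  rot[3] = fle9$waf
  rot[4] = le9$waff
  rot[5] = e9$waffl
  rot[6] = 9$waffle
  rot[7] = $waffle9
Sorted (with $ < everything):
  sorted[0] = $waffle9  (last char: '9')
  sorted[1] = 9$waffle  (last char: 'e')
  sorted[2] = affle9$w  (last char: 'w')
  sorted[3] = e9$waffl  (last char: 'l')
  sorted[4] = ffle9$wa  (last char: 'a')
  sorted[5] = fle9$waf  (last char: 'f')
  sorted[6] = le9$waff  (last char: 'f')
  sorted[7] = waffle9$  (last char: '$')
Last column: 9ewlaff$
Original string S is at sorted index 7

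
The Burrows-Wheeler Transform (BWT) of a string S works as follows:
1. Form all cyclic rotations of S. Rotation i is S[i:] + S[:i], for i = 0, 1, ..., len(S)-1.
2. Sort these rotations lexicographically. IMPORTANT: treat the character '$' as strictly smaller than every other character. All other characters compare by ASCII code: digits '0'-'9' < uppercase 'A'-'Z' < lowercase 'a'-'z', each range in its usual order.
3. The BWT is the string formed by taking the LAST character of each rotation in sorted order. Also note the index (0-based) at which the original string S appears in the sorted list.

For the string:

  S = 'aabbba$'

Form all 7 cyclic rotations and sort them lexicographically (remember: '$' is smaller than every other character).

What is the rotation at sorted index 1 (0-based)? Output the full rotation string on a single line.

Answer: a$aabbb

Derivation:
All 7 rotations (rotation i = S[i:]+S[:i]):
  rot[0] = aabbba$
  rot[1] = abbba$a
  rot[2] = bbba$aa
  rot[3] = bba$aab
  rot[4] = ba$aabb
  rot[5] = a$aabbb
  rot[6] = $aabbba
Sorted (with $ < everything):
  sorted[0] = $aabbba
  sorted[1] = a$aabbb
  sorted[2] = aabbba$
  sorted[3] = abbba$a
  sorted[4] = ba$aabb
  sorted[5] = bba$aab
  sorted[6] = bbba$aa
sorted[1] = a$aabbb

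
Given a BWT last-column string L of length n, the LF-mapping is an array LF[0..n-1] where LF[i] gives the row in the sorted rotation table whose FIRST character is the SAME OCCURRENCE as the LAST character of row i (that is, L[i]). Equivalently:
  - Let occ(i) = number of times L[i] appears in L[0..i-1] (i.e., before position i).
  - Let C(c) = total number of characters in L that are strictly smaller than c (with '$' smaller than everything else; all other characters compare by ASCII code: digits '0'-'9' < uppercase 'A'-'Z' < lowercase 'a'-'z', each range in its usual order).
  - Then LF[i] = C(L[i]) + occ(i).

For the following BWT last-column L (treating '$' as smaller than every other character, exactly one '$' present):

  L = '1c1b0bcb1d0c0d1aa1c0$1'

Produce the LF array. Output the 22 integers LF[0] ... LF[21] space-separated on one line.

Char counts: '$':1, '0':4, '1':6, 'a':2, 'b':3, 'c':4, 'd':2
C (first-col start): C('$')=0, C('0')=1, C('1')=5, C('a')=11, C('b')=13, C('c')=16, C('d')=20
L[0]='1': occ=0, LF[0]=C('1')+0=5+0=5
L[1]='c': occ=0, LF[1]=C('c')+0=16+0=16
L[2]='1': occ=1, LF[2]=C('1')+1=5+1=6
L[3]='b': occ=0, LF[3]=C('b')+0=13+0=13
L[4]='0': occ=0, LF[4]=C('0')+0=1+0=1
L[5]='b': occ=1, LF[5]=C('b')+1=13+1=14
L[6]='c': occ=1, LF[6]=C('c')+1=16+1=17
L[7]='b': occ=2, LF[7]=C('b')+2=13+2=15
L[8]='1': occ=2, LF[8]=C('1')+2=5+2=7
L[9]='d': occ=0, LF[9]=C('d')+0=20+0=20
L[10]='0': occ=1, LF[10]=C('0')+1=1+1=2
L[11]='c': occ=2, LF[11]=C('c')+2=16+2=18
L[12]='0': occ=2, LF[12]=C('0')+2=1+2=3
L[13]='d': occ=1, LF[13]=C('d')+1=20+1=21
L[14]='1': occ=3, LF[14]=C('1')+3=5+3=8
L[15]='a': occ=0, LF[15]=C('a')+0=11+0=11
L[16]='a': occ=1, LF[16]=C('a')+1=11+1=12
L[17]='1': occ=4, LF[17]=C('1')+4=5+4=9
L[18]='c': occ=3, LF[18]=C('c')+3=16+3=19
L[19]='0': occ=3, LF[19]=C('0')+3=1+3=4
L[20]='$': occ=0, LF[20]=C('$')+0=0+0=0
L[21]='1': occ=5, LF[21]=C('1')+5=5+5=10

Answer: 5 16 6 13 1 14 17 15 7 20 2 18 3 21 8 11 12 9 19 4 0 10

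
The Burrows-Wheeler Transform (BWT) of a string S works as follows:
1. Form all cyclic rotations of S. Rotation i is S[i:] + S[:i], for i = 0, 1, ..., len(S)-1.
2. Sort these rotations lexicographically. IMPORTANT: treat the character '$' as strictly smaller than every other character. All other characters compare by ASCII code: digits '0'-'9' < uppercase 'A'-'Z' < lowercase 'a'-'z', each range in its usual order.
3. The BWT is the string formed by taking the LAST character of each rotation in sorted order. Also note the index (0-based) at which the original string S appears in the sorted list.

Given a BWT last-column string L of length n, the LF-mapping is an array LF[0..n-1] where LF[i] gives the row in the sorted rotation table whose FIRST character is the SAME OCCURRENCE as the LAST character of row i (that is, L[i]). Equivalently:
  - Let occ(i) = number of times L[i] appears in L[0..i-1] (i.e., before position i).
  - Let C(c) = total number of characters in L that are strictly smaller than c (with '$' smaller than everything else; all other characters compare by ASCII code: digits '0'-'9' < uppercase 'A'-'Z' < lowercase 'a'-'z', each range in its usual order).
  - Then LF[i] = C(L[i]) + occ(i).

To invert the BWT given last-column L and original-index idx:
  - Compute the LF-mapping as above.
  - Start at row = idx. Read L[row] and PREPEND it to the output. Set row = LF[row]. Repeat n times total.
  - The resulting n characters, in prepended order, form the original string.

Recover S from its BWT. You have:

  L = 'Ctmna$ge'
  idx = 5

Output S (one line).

Answer: magnetC$

Derivation:
LF mapping: 1 7 5 6 2 0 4 3
Walk LF starting at row 5, prepending L[row]:
  step 1: row=5, L[5]='$', prepend. Next row=LF[5]=0
  step 2: row=0, L[0]='C', prepend. Next row=LF[0]=1
  step 3: row=1, L[1]='t', prepend. Next row=LF[1]=7
  step 4: row=7, L[7]='e', prepend. Next row=LF[7]=3
  step 5: row=3, L[3]='n', prepend. Next row=LF[3]=6
  step 6: row=6, L[6]='g', prepend. Next row=LF[6]=4
  step 7: row=4, L[4]='a', prepend. Next row=LF[4]=2
  step 8: row=2, L[2]='m', prepend. Next row=LF[2]=5
Reversed output: magnetC$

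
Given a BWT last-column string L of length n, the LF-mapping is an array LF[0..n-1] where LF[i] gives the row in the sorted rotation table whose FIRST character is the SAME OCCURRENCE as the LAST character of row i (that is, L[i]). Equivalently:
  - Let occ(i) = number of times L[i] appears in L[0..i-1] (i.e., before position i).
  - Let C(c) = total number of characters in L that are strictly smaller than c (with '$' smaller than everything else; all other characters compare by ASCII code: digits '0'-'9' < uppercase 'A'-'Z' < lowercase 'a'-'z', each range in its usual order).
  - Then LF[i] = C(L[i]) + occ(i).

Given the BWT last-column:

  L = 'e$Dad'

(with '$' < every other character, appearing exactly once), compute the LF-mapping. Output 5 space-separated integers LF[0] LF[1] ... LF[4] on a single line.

Char counts: '$':1, 'D':1, 'a':1, 'd':1, 'e':1
C (first-col start): C('$')=0, C('D')=1, C('a')=2, C('d')=3, C('e')=4
L[0]='e': occ=0, LF[0]=C('e')+0=4+0=4
L[1]='$': occ=0, LF[1]=C('$')+0=0+0=0
L[2]='D': occ=0, LF[2]=C('D')+0=1+0=1
L[3]='a': occ=0, LF[3]=C('a')+0=2+0=2
L[4]='d': occ=0, LF[4]=C('d')+0=3+0=3

Answer: 4 0 1 2 3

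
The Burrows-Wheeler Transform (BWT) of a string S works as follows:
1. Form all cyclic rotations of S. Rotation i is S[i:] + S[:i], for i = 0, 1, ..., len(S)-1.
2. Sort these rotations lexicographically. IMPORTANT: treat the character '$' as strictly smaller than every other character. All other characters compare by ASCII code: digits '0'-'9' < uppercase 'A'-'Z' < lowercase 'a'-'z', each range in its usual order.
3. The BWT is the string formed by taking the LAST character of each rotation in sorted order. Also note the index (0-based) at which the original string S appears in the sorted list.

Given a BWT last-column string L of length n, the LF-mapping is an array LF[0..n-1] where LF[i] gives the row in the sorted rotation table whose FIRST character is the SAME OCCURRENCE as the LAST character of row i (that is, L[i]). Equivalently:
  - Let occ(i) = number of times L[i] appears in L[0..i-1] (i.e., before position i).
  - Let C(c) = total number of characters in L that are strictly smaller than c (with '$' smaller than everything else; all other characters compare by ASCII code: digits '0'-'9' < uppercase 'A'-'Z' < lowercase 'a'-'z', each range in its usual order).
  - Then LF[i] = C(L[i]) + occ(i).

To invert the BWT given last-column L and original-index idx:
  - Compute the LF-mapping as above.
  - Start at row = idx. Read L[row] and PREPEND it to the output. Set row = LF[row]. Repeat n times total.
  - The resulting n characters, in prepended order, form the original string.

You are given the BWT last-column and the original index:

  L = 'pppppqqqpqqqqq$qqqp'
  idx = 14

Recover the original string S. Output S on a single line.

Answer: qqqpqqqqqqqpqppppp$

Derivation:
LF mapping: 1 2 3 4 5 8 9 10 6 11 12 13 14 15 0 16 17 18 7
Walk LF starting at row 14, prepending L[row]:
  step 1: row=14, L[14]='$', prepend. Next row=LF[14]=0
  step 2: row=0, L[0]='p', prepend. Next row=LF[0]=1
  step 3: row=1, L[1]='p', prepend. Next row=LF[1]=2
  step 4: row=2, L[2]='p', prepend. Next row=LF[2]=3
  step 5: row=3, L[3]='p', prepend. Next row=LF[3]=4
  step 6: row=4, L[4]='p', prepend. Next row=LF[4]=5
  step 7: row=5, L[5]='q', prepend. Next row=LF[5]=8
  step 8: row=8, L[8]='p', prepend. Next row=LF[8]=6
  step 9: row=6, L[6]='q', prepend. Next row=LF[6]=9
  step 10: row=9, L[9]='q', prepend. Next row=LF[9]=11
  step 11: row=11, L[11]='q', prepend. Next row=LF[11]=13
  step 12: row=13, L[13]='q', prepend. Next row=LF[13]=15
  step 13: row=15, L[15]='q', prepend. Next row=LF[15]=16
  step 14: row=16, L[16]='q', prepend. Next row=LF[16]=17
  step 15: row=17, L[17]='q', prepend. Next row=LF[17]=18
  step 16: row=18, L[18]='p', prepend. Next row=LF[18]=7
  step 17: row=7, L[7]='q', prepend. Next row=LF[7]=10
  step 18: row=10, L[10]='q', prepend. Next row=LF[10]=12
  step 19: row=12, L[12]='q', prepend. Next row=LF[12]=14
Reversed output: qqqpqqqqqqqpqppppp$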